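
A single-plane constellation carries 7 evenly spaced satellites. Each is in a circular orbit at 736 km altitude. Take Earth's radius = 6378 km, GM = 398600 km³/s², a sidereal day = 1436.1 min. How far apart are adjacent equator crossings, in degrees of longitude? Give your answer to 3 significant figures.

3.56°

Semi-major axis a = 6378 + 736 = 7114 km. Period T = 2π√(a³/μ) = 2π√(7114³/398600) = 5971.5 s = 99.52 min.
Single-satellite node shift = (5971.5/86166) × 360° = 24.95°.
With 7 satellites evenly phased, successive equator crossings are 24.95/7 = 3.564° apart.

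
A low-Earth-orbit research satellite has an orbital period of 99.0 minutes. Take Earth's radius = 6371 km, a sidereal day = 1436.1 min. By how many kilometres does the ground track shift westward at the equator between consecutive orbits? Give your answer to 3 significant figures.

T = 99.0 min = 5940.0 s.
During one orbit Earth rotates (5940.0 / 86166) × 360° = 24.82°.
At the equator that is 24.82° × (2π·6371/360) km/° = 24.82 × 111.2 = 2760 km.

2760 km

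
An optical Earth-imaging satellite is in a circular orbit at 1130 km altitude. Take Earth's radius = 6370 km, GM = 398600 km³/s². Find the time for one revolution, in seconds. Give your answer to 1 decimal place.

Semi-major axis a = 6370 + 1130 = 7500 km. Period T = 2π√(a³/μ) = 2π√(7500³/398600) = 6464.0 s = 107.73 min.

6464.0 seconds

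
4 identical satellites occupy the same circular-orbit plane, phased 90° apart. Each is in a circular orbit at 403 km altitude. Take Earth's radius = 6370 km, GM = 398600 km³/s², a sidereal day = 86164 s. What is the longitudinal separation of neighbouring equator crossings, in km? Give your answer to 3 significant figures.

Semi-major axis a = 6370 + 403 = 6773 km. Period T = 2π√(a³/μ) = 2π√(6773³/398600) = 5547.3 s = 92.46 min.
Single-satellite node shift = (5547.3/86164) × 360° = 23.18°.
With 4 satellites evenly phased, successive equator crossings are 23.18/4 = 5.794° apart.
That is 5.794 × 111.2 = 644 km at the equator.

644 km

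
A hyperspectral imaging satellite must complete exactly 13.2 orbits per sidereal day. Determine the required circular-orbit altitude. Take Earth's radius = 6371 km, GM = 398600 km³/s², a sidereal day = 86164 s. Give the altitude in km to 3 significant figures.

1180 km

Required period T = 86164 / 13.2 = 6527.6 s.
From T = 2π√(a³/μ): a = (μ T²/4π²)^(1/3) = (398600 × 6527.6² / 4π²)^(1/3) = 7549 km.
Altitude h = a − R = 7549 − 6371 = 1178 km.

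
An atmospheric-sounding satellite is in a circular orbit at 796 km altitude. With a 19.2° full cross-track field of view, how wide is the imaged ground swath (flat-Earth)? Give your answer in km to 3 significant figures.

Half-angle = 19.2°/2 = 9.6°.
Swath width ≈ 2h·tan(θ/2) = 2 × 796 × tan(9.6°) = 269.3 km.

269 km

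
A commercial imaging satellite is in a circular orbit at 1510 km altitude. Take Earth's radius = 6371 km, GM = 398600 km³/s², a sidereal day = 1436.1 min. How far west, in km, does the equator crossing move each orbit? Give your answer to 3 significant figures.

Semi-major axis a = 6371 + 1510 = 7881 km. Period T = 2π√(a³/μ) = 2π√(7881³/398600) = 6962.8 s = 116.05 min.
During one orbit Earth rotates (6962.8 / 86166) × 360° = 29.09°.
At the equator that is 29.09° × (2π·6371/360) km/° = 29.09 × 111.2 = 3235 km.

3230 km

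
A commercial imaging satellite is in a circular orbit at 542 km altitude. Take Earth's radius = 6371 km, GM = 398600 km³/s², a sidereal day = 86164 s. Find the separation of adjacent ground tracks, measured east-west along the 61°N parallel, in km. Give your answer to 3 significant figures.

Semi-major axis a = 6371 + 542 = 6913 km. Period T = 2π√(a³/μ) = 2π√(6913³/398600) = 5720.2 s = 95.34 min.
Node shift per orbit = (5720.2/86164) × 360° = 23.90°.
Equatorial spacing = 23.90 × 111.2 km/° = 2657 km.
At 61° latitude, spacing = 2657 × cos(61°) = 1288 km.

1290 km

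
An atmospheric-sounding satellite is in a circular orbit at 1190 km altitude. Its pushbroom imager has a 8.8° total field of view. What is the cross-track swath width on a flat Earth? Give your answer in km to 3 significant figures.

Half-angle = 8.8°/2 = 4.4°.
Swath width ≈ 2h·tan(θ/2) = 2 × 1190 × tan(4.4°) = 183.1 km.

183 km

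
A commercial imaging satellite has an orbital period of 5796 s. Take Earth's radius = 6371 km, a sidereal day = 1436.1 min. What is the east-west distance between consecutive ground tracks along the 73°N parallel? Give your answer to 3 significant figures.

Node shift per orbit = (5796.0/86166) × 360° = 24.22°.
Equatorial spacing = 24.22 × 111.2 km/° = 2693 km.
At 73° latitude, spacing = 2693 × cos(73°) = 787 km.

787 km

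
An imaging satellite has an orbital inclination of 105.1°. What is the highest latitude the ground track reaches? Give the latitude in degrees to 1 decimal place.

74.9°

Retrograde orbit: the ground track reaches ±(180° − i) = ±(180 − 105.1) = ±74.9°.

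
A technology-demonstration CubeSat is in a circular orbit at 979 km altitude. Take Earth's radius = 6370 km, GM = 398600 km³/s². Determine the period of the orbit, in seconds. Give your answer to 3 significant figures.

6270 seconds

Semi-major axis a = 6370 + 979 = 7349 km. Period T = 2π√(a³/μ) = 2π√(7349³/398600) = 6269.8 s = 104.50 min.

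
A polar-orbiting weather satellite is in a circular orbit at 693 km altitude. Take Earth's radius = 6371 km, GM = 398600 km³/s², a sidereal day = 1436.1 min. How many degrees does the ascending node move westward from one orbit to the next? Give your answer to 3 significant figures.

Semi-major axis a = 6371 + 693 = 7064 km. Period T = 2π√(a³/μ) = 2π√(7064³/398600) = 5908.6 s = 98.48 min.
During one orbit Earth rotates (5908.6 / 86166) × 360° = 24.69°.

24.7°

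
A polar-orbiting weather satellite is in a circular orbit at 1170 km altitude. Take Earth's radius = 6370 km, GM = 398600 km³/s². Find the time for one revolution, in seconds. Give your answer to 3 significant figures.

6520 seconds

Semi-major axis a = 6370 + 1170 = 7540 km. Period T = 2π√(a³/μ) = 2π√(7540³/398600) = 6515.8 s = 108.60 min.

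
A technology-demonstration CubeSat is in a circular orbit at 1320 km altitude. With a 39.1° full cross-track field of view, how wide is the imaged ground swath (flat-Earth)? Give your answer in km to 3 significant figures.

Half-angle = 39.1°/2 = 19.55°.
Swath width ≈ 2h·tan(θ/2) = 2 × 1320 × tan(19.55°) = 937.5 km.

937 km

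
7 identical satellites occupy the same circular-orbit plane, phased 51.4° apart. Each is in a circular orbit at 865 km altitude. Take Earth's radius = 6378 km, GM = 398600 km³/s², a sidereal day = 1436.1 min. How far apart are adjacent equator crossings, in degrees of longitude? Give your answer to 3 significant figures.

Semi-major axis a = 6378 + 865 = 7243 km. Period T = 2π√(a³/μ) = 2π√(7243³/398600) = 6134.6 s = 102.24 min.
Single-satellite node shift = (6134.6/86166) × 360° = 25.63°.
With 7 satellites evenly phased, successive equator crossings are 25.63/7 = 3.661° apart.

3.66°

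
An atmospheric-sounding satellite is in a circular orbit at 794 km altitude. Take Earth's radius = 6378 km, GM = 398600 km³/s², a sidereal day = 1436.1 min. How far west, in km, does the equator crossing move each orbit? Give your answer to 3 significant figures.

Semi-major axis a = 6378 + 794 = 7172 km. Period T = 2π√(a³/μ) = 2π√(7172³/398600) = 6044.7 s = 100.74 min.
During one orbit Earth rotates (6044.7 / 86166) × 360° = 25.25°.
At the equator that is 25.25° × (2π·6378/360) km/° = 25.25 × 111.3 = 2811 km.

2810 km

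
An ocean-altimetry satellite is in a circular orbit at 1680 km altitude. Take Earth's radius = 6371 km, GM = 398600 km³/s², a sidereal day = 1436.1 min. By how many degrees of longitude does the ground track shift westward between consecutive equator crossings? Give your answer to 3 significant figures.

30.0°

Semi-major axis a = 6371 + 1680 = 8051 km. Period T = 2π√(a³/μ) = 2π√(8051³/398600) = 7189.3 s = 119.82 min.
During one orbit Earth rotates (7189.3 / 86166) × 360° = 30.04°.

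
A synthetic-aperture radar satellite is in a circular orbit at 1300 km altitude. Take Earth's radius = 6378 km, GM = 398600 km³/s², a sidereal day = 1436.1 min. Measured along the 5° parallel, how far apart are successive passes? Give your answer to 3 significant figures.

3100 km

Semi-major axis a = 6378 + 1300 = 7678 km. Period T = 2π√(a³/μ) = 2π√(7678³/398600) = 6695.5 s = 111.59 min.
Node shift per orbit = (6695.5/86166) × 360° = 27.97°.
Equatorial spacing = 27.97 × 111.3 km/° = 3114 km.
At 5° latitude, spacing = 3114 × cos(5°) = 3102 km.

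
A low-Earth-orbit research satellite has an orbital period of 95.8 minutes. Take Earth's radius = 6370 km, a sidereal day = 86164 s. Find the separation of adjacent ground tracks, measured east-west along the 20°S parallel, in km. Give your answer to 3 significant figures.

T = 95.8 min = 5748.0 s.
Node shift per orbit = (5748.0/86164) × 360° = 24.02°.
Equatorial spacing = 24.02 × 111.2 km/° = 2670 km.
At 20° latitude, spacing = 2670 × cos(20°) = 2509 km.

2510 km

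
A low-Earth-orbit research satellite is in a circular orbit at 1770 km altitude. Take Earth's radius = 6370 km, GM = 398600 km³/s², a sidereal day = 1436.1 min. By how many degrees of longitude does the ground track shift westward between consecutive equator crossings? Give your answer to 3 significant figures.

Semi-major axis a = 6370 + 1770 = 8140 km. Period T = 2π√(a³/μ) = 2π√(8140³/398600) = 7308.8 s = 121.81 min.
During one orbit Earth rotates (7308.8 / 86166) × 360° = 30.54°.

30.5°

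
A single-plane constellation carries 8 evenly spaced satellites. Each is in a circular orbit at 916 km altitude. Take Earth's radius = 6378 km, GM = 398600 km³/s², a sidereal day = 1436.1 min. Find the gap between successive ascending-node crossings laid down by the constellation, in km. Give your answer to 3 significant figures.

360 km

Semi-major axis a = 6378 + 916 = 7294 km. Period T = 2π√(a³/μ) = 2π√(7294³/398600) = 6199.5 s = 103.33 min.
Single-satellite node shift = (6199.5/86166) × 360° = 25.90°.
With 8 satellites evenly phased, successive equator crossings are 25.90/8 = 3.238° apart.
That is 3.238 × 111.3 = 360 km at the equator.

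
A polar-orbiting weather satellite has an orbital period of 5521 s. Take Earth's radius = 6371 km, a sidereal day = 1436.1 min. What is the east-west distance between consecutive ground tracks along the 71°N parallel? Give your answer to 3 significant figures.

Node shift per orbit = (5521.0/86166) × 360° = 23.07°.
Equatorial spacing = 23.07 × 111.2 km/° = 2565 km.
At 71° latitude, spacing = 2565 × cos(71°) = 835 km.

835 km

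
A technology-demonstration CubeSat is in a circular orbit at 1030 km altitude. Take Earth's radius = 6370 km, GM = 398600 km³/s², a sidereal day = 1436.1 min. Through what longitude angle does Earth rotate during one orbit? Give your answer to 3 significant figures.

26.5°

Semi-major axis a = 6370 + 1030 = 7400 km. Period T = 2π√(a³/μ) = 2π√(7400³/398600) = 6335.2 s = 105.59 min.
During one orbit Earth rotates (6335.2 / 86166) × 360° = 26.47°.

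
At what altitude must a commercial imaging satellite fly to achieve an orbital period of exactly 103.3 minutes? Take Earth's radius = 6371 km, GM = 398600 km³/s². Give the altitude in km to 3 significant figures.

922 km

T = 103.3 min = 6198.0 s.
From T = 2π√(a³/μ): a = (μ T²/4π²)^(1/3) = (398600 × 6198.0² / 4π²)^(1/3) = 7293 km.
Altitude h = a − R = 7293 − 6371 = 922 km.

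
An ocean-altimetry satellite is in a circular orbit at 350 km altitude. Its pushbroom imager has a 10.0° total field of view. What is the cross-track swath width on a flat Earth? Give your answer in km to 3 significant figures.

Half-angle = 10.0°/2 = 5°.
Swath width ≈ 2h·tan(θ/2) = 2 × 350 × tan(5°) = 61.2 km.

61.2 km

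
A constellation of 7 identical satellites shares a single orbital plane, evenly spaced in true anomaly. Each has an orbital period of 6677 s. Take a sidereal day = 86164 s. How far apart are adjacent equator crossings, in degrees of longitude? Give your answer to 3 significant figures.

Single-satellite node shift = (6677.0/86164) × 360° = 27.90°.
With 7 satellites evenly phased, successive equator crossings are 27.90/7 = 3.985° apart.

3.99°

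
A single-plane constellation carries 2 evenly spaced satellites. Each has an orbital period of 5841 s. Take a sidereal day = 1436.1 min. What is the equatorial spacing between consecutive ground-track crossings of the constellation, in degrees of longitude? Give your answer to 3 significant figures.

12.2°

Single-satellite node shift = (5841.0/86166) × 360° = 24.40°.
With 2 satellites evenly phased, successive equator crossings are 24.40/2 = 12.202° apart.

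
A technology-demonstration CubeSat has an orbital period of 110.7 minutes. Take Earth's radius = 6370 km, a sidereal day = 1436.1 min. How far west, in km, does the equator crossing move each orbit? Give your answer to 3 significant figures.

T = 110.7 min = 6642.0 s.
During one orbit Earth rotates (6642.0 / 86166) × 360° = 27.75°.
At the equator that is 27.75° × (2π·6370/360) km/° = 27.75 × 111.2 = 3085 km.

3090 km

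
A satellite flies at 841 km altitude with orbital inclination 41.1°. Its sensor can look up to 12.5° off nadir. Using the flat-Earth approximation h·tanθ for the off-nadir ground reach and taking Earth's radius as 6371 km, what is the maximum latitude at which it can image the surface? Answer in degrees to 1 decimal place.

For a prograde orbit the ground track reaches latitude ±i = ±41.1°.
Sensor half-swath on the ground ≈ 841·tan(12.5°) = 186 km = 1.68° of latitude.
Maximum observable latitude ≈ 41.1 + 1.68 = 42.8°.

42.8°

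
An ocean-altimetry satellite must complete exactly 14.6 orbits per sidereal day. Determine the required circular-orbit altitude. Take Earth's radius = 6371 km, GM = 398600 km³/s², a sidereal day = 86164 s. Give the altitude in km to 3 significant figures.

Required period T = 86164 / 14.6 = 5901.6 s.
From T = 2π√(a³/μ): a = (μ T²/4π²)^(1/3) = (398600 × 5901.6² / 4π²)^(1/3) = 7058 km.
Altitude h = a − R = 7058 − 6371 = 687 km.

687 km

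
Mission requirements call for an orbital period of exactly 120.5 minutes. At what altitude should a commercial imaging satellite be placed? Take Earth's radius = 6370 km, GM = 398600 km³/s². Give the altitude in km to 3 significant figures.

1710 km

T = 120.5 min = 7230.0 s.
From T = 2π√(a³/μ): a = (μ T²/4π²)^(1/3) = (398600 × 7230.0² / 4π²)^(1/3) = 8081 km.
Altitude h = a − R = 8081 − 6370 = 1711 km.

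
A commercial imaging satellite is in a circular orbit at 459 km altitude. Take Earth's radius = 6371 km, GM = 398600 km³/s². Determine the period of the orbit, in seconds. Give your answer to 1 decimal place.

5617.5 seconds

Semi-major axis a = 6371 + 459 = 6830 km. Period T = 2π√(a³/μ) = 2π√(6830³/398600) = 5617.5 s = 93.62 min.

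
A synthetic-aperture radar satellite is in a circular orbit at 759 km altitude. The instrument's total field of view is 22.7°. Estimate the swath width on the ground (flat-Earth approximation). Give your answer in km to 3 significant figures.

305 km

Half-angle = 22.7°/2 = 11.35°.
Swath width ≈ 2h·tan(θ/2) = 2 × 759 × tan(11.35°) = 304.7 km.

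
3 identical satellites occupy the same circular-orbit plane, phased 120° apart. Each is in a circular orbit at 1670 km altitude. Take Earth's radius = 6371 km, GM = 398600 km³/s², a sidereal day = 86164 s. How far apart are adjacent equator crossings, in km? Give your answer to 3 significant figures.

Semi-major axis a = 6371 + 1670 = 8041 km. Period T = 2π√(a³/μ) = 2π√(8041³/398600) = 7175.9 s = 119.60 min.
Single-satellite node shift = (7175.9/86164) × 360° = 29.98°.
With 3 satellites evenly phased, successive equator crossings are 29.98/3 = 9.994° apart.
That is 9.994 × 111.2 = 1111 km at the equator.

1110 km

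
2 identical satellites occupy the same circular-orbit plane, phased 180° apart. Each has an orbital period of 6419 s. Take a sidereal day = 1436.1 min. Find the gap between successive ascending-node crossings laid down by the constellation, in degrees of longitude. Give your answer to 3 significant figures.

13.4°

Single-satellite node shift = (6419.0/86166) × 360° = 26.82°.
With 2 satellites evenly phased, successive equator crossings are 26.82/2 = 13.409° apart.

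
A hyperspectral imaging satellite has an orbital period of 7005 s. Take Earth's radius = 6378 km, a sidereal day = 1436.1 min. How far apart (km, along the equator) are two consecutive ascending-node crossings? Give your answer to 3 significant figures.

During one orbit Earth rotates (7005.0 / 86166) × 360° = 29.27°.
At the equator that is 29.27° × (2π·6378/360) km/° = 29.27 × 111.3 = 3258 km.

3260 km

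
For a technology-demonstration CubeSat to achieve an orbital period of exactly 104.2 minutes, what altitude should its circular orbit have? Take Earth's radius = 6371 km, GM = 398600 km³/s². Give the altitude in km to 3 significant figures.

964 km

T = 104.2 min = 6252.0 s.
From T = 2π√(a³/μ): a = (μ T²/4π²)^(1/3) = (398600 × 6252.0² / 4π²)^(1/3) = 7335 km.
Altitude h = a − R = 7335 − 6371 = 964 km.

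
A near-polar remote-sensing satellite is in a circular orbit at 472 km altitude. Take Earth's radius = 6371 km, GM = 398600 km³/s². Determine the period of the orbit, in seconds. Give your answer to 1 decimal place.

5633.5 seconds

Semi-major axis a = 6371 + 472 = 6843 km. Period T = 2π√(a³/μ) = 2π√(6843³/398600) = 5633.5 s = 93.89 min.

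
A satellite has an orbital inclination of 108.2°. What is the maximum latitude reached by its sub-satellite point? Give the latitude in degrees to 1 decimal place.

Retrograde orbit: the ground track reaches ±(180° − i) = ±(180 − 108.2) = ±71.8°.

71.8°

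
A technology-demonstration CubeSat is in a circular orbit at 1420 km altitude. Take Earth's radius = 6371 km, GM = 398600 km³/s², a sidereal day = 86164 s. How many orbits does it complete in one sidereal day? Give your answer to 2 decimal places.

12.59

Semi-major axis a = 6371 + 1420 = 7791 km. Period T = 2π√(a³/μ) = 2π√(7791³/398600) = 6843.9 s = 114.06 min.
Orbits per sidereal day = 86164 / 6843.9 = 12.590.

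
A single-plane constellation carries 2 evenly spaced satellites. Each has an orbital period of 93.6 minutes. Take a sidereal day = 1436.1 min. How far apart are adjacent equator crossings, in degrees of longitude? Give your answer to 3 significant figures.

11.7°

T = 93.6 min = 5616.0 s.
Single-satellite node shift = (5616.0/86166) × 360° = 23.46°.
With 2 satellites evenly phased, successive equator crossings are 23.46/2 = 11.732° apart.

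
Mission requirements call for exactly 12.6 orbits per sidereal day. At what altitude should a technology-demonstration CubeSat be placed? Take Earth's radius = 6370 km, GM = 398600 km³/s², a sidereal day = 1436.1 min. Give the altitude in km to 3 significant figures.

1420 km

Required period T = 86166 / 12.6 = 6838.6 s.
From T = 2π√(a³/μ): a = (μ T²/4π²)^(1/3) = (398600 × 6838.6² / 4π²)^(1/3) = 7787 km.
Altitude h = a − R = 7787 − 6370 = 1417 km.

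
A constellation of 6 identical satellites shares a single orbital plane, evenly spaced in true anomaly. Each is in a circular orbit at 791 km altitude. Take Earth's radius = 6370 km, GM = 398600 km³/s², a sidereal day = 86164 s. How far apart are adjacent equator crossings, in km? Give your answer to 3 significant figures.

Semi-major axis a = 6370 + 791 = 7161 km. Period T = 2π√(a³/μ) = 2π√(7161³/398600) = 6030.8 s = 100.51 min.
Single-satellite node shift = (6030.8/86164) × 360° = 25.20°.
With 6 satellites evenly phased, successive equator crossings are 25.20/6 = 4.199° apart.
That is 4.199 × 111.2 = 467 km at the equator.

467 km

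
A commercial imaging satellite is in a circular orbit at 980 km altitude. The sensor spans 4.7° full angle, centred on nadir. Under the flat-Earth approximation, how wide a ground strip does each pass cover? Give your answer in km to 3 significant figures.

80.4 km

Half-angle = 4.7°/2 = 2.35°.
Swath width ≈ 2h·tan(θ/2) = 2 × 980 × tan(2.35°) = 80.4 km.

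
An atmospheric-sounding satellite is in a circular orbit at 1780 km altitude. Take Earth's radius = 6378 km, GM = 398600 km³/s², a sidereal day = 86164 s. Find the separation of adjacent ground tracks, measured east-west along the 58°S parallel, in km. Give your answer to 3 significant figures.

Semi-major axis a = 6378 + 1780 = 8158 km. Period T = 2π√(a³/μ) = 2π√(8158³/398600) = 7333.1 s = 122.22 min.
Node shift per orbit = (7333.1/86164) × 360° = 30.64°.
Equatorial spacing = 30.64 × 111.3 km/° = 3411 km.
At 58° latitude, spacing = 3411 × cos(58°) = 1807 km.

1810 km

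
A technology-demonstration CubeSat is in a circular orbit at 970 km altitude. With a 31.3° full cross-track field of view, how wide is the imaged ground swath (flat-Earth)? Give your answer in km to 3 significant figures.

543 km

Half-angle = 31.3°/2 = 15.65°.
Swath width ≈ 2h·tan(θ/2) = 2 × 970 × tan(15.65°) = 543.5 km.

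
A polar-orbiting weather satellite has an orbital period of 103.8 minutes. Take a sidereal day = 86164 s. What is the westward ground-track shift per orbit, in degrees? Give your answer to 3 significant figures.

T = 103.8 min = 6228.0 s.
During one orbit Earth rotates (6228.0 / 86164) × 360° = 26.02°.

26.0°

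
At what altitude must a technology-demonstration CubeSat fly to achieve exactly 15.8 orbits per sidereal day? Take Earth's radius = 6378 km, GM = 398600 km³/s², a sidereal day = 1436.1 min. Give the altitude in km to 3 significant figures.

318 km

Required period T = 86166 / 15.8 = 5453.5 s.
From T = 2π√(a³/μ): a = (μ T²/4π²)^(1/3) = (398600 × 5453.5² / 4π²)^(1/3) = 6696 km.
Altitude h = a − R = 6696 − 6378 = 318 km.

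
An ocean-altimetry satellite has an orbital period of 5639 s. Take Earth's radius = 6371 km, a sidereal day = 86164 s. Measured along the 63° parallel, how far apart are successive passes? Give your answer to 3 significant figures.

Node shift per orbit = (5639.0/86164) × 360° = 23.56°.
Equatorial spacing = 23.56 × 111.2 km/° = 2620 km.
At 63° latitude, spacing = 2620 × cos(63°) = 1189 km.

1190 km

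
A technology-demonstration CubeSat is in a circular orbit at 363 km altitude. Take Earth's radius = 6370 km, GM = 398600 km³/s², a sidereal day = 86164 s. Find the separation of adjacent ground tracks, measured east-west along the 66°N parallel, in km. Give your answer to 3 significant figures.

1040 km

Semi-major axis a = 6370 + 363 = 6733 km. Period T = 2π√(a³/μ) = 2π√(6733³/398600) = 5498.2 s = 91.64 min.
Node shift per orbit = (5498.2/86164) × 360° = 22.97°.
Equatorial spacing = 22.97 × 111.2 km/° = 2554 km.
At 66° latitude, spacing = 2554 × cos(66°) = 1039 km.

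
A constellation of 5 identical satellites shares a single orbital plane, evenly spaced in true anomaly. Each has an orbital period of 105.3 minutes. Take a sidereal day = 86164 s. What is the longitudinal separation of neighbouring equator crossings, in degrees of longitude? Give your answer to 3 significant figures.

5.28°

T = 105.3 min = 6318.0 s.
Single-satellite node shift = (6318.0/86164) × 360° = 26.40°.
With 5 satellites evenly phased, successive equator crossings are 26.40/5 = 5.279° apart.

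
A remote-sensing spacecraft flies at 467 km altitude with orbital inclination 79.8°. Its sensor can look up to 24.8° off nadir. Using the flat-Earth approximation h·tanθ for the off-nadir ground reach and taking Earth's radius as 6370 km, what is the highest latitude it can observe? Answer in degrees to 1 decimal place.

81.7°

For a prograde orbit the ground track reaches latitude ±i = ±79.8°.
Sensor half-swath on the ground ≈ 467·tan(24.8°) = 216 km = 1.94° of latitude.
Maximum observable latitude ≈ 79.8 + 1.94 = 81.7°.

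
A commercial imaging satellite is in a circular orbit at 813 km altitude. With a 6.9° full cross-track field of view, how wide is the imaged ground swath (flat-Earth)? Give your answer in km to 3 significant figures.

98.0 km

Half-angle = 6.9°/2 = 3.45°.
Swath width ≈ 2h·tan(θ/2) = 2 × 813 × tan(3.45°) = 98.0 km.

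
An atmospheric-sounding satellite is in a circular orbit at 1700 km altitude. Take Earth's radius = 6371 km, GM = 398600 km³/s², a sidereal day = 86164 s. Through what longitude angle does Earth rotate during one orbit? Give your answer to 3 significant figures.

30.1°

Semi-major axis a = 6371 + 1700 = 8071 km. Period T = 2π√(a³/μ) = 2π√(8071³/398600) = 7216.1 s = 120.27 min.
During one orbit Earth rotates (7216.1 / 86164) × 360° = 30.15°.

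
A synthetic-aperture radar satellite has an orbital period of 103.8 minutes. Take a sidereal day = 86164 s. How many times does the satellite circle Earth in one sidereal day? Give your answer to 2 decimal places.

T = 103.8 min = 6228.0 s.
Orbits per sidereal day = 86164 / 6228.0 = 13.835.

13.83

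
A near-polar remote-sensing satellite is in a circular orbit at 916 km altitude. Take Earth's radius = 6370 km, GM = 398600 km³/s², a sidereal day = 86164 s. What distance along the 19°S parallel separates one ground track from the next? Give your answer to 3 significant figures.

2720 km

Semi-major axis a = 6370 + 916 = 7286 km. Period T = 2π√(a³/μ) = 2π√(7286³/398600) = 6189.3 s = 103.16 min.
Node shift per orbit = (6189.3/86164) × 360° = 25.86°.
Equatorial spacing = 25.86 × 111.2 km/° = 2875 km.
At 19° latitude, spacing = 2875 × cos(19°) = 2718 km.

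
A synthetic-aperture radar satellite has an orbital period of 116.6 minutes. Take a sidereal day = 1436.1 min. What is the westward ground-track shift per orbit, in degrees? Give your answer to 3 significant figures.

29.2°

T = 116.6 min = 6996.0 s.
During one orbit Earth rotates (6996.0 / 86166) × 360° = 29.23°.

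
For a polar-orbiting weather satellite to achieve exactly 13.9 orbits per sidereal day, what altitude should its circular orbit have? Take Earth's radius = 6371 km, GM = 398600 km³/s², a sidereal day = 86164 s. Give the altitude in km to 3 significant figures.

Required period T = 86164 / 13.9 = 6198.8 s.
From T = 2π√(a³/μ): a = (μ T²/4π²)^(1/3) = (398600 × 6198.8² / 4π²)^(1/3) = 7293 km.
Altitude h = a − R = 7293 − 6371 = 922 km.

922 km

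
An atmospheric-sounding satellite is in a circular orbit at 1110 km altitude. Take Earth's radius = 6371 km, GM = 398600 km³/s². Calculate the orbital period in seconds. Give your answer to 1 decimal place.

6439.5 seconds

Semi-major axis a = 6371 + 1110 = 7481 km. Period T = 2π√(a³/μ) = 2π√(7481³/398600) = 6439.5 s = 107.32 min.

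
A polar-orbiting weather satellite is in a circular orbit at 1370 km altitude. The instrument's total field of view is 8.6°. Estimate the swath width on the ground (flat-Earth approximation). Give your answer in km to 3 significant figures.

206 km

Half-angle = 8.6°/2 = 4.3°.
Swath width ≈ 2h·tan(θ/2) = 2 × 1370 × tan(4.3°) = 206.0 km.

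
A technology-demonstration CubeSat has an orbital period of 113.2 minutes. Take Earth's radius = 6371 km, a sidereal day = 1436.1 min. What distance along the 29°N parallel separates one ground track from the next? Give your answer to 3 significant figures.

T = 113.2 min = 6792.0 s.
Node shift per orbit = (6792.0/86166) × 360° = 28.38°.
Equatorial spacing = 28.38 × 111.2 km/° = 3155 km.
At 29° latitude, spacing = 3155 × cos(29°) = 2760 km.

2760 km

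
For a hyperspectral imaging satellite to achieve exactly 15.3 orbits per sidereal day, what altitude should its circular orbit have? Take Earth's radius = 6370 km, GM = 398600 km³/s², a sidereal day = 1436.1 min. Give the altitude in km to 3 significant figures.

472 km

Required period T = 86166 / 15.3 = 5631.8 s.
From T = 2π√(a³/μ): a = (μ T²/4π²)^(1/3) = (398600 × 5631.8² / 4π²)^(1/3) = 6842 km.
Altitude h = a − R = 6842 − 6370 = 472 km.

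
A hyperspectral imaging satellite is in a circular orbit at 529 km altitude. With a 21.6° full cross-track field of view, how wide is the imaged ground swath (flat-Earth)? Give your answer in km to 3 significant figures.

202 km

Half-angle = 21.6°/2 = 10.8°.
Swath width ≈ 2h·tan(θ/2) = 2 × 529 × tan(10.8°) = 201.8 km.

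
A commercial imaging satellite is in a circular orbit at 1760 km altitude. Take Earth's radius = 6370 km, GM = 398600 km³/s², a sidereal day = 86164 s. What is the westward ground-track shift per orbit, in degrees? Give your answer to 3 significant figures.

30.5°

Semi-major axis a = 6370 + 1760 = 8130 km. Period T = 2π√(a³/μ) = 2π√(8130³/398600) = 7295.4 s = 121.59 min.
During one orbit Earth rotates (7295.4 / 86164) × 360° = 30.48°.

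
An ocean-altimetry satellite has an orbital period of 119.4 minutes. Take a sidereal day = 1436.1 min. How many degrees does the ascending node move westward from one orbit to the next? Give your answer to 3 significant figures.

29.9°

T = 119.4 min = 7164.0 s.
During one orbit Earth rotates (7164.0 / 86166) × 360° = 29.93°.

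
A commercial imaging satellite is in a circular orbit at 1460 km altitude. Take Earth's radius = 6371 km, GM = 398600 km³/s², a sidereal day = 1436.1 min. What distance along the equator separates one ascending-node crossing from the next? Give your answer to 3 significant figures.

3200 km

Semi-major axis a = 6371 + 1460 = 7831 km. Period T = 2π√(a³/μ) = 2π√(7831³/398600) = 6896.6 s = 114.94 min.
During one orbit Earth rotates (6896.6 / 86166) × 360° = 28.81°.
At the equator that is 28.81° × (2π·6371/360) km/° = 28.81 × 111.2 = 3204 km.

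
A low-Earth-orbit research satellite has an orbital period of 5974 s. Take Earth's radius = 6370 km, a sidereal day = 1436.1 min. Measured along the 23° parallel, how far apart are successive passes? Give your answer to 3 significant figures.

2550 km

Node shift per orbit = (5974.0/86166) × 360° = 24.96°.
Equatorial spacing = 24.96 × 111.2 km/° = 2775 km.
At 23° latitude, spacing = 2775 × cos(23°) = 2554 km.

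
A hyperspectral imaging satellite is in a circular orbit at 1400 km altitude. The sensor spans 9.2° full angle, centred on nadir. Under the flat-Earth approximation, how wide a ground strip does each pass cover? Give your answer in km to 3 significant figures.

225 km

Half-angle = 9.2°/2 = 4.6°.
Swath width ≈ 2h·tan(θ/2) = 2 × 1400 × tan(4.6°) = 225.3 km.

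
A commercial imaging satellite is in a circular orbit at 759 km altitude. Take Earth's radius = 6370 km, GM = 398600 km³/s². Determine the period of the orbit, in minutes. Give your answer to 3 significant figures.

99.8 min

Semi-major axis a = 6370 + 759 = 7129 km. Period T = 2π√(a³/μ) = 2π√(7129³/398600) = 5990.4 s = 99.84 min.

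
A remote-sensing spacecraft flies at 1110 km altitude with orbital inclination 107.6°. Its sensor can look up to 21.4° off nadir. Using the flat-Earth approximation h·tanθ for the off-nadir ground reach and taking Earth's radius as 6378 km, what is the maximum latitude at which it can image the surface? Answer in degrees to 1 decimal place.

Retrograde orbit: the ground track reaches ±(180° − i) = ±(180 − 107.6) = ±72.4°.
Sensor half-swath on the ground ≈ 1110·tan(21.4°) = 435 km = 3.91° of latitude.
Maximum observable latitude ≈ 72.4 + 3.91 = 76.3°.

76.3°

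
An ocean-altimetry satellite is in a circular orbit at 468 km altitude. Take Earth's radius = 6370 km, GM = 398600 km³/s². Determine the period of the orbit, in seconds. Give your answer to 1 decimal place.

Semi-major axis a = 6370 + 468 = 6838 km. Period T = 2π√(a³/μ) = 2π√(6838³/398600) = 5627.4 s = 93.79 min.

5627.4 seconds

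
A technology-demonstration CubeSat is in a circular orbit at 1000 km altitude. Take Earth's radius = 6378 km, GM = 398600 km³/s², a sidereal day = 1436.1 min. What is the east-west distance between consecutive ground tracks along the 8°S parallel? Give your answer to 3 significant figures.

Semi-major axis a = 6378 + 1000 = 7378 km. Period T = 2π√(a³/μ) = 2π√(7378³/398600) = 6306.9 s = 105.12 min.
Node shift per orbit = (6306.9/86166) × 360° = 26.35°.
Equatorial spacing = 26.35 × 111.3 km/° = 2933 km.
At 8° latitude, spacing = 2933 × cos(8°) = 2905 km.

2900 km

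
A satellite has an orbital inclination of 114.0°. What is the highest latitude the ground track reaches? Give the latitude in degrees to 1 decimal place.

66.0°

Retrograde orbit: the ground track reaches ±(180° − i) = ±(180 − 114.0) = ±66.0°.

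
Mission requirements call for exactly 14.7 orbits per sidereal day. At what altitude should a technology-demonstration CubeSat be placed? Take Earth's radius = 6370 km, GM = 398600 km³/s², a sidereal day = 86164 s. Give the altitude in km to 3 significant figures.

Required period T = 86164 / 14.7 = 5861.5 s.
From T = 2π√(a³/μ): a = (μ T²/4π²)^(1/3) = (398600 × 5861.5² / 4π²)^(1/3) = 7026 km.
Altitude h = a − R = 7026 − 6370 = 656 km.

656 km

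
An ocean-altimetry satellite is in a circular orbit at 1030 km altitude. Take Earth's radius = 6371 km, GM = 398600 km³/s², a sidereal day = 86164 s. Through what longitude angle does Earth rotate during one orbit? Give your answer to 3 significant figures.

Semi-major axis a = 6371 + 1030 = 7401 km. Period T = 2π√(a³/μ) = 2π√(7401³/398600) = 6336.5 s = 105.61 min.
During one orbit Earth rotates (6336.5 / 86164) × 360° = 26.47°.

26.5°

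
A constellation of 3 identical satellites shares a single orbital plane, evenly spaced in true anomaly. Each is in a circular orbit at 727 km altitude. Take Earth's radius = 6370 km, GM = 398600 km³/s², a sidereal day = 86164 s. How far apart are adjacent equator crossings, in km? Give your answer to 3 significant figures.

Semi-major axis a = 6370 + 727 = 7097 km. Period T = 2π√(a³/μ) = 2π√(7097³/398600) = 5950.1 s = 99.17 min.
Single-satellite node shift = (5950.1/86164) × 360° = 24.86°.
With 3 satellites evenly phased, successive equator crossings are 24.86/3 = 8.287° apart.
That is 8.287 × 111.2 = 921 km at the equator.

921 km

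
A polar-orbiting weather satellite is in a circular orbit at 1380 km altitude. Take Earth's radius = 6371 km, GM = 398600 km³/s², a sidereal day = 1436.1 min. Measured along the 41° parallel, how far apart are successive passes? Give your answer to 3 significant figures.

2380 km

Semi-major axis a = 6371 + 1380 = 7751 km. Period T = 2π√(a³/μ) = 2π√(7751³/398600) = 6791.2 s = 113.19 min.
Node shift per orbit = (6791.2/86166) × 360° = 28.37°.
Equatorial spacing = 28.37 × 111.2 km/° = 3155 km.
At 41° latitude, spacing = 3155 × cos(41°) = 2381 km.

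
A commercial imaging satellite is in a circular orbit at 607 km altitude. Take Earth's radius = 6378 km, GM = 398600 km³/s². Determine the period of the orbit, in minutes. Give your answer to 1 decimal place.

Semi-major axis a = 6378 + 607 = 6985 km. Period T = 2π√(a³/μ) = 2π√(6985³/398600) = 5809.8 s = 96.83 min.

96.8 min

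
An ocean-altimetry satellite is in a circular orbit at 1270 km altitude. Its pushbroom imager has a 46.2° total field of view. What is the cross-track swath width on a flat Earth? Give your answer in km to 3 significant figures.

Half-angle = 46.2°/2 = 23.1°.
Swath width ≈ 2h·tan(θ/2) = 2 × 1270 × tan(23.1°) = 1083.4 km.

1080 km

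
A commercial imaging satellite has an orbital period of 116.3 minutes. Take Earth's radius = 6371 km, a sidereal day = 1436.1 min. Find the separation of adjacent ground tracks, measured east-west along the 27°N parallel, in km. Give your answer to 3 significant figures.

2890 km

T = 116.3 min = 6978.0 s.
Node shift per orbit = (6978.0/86166) × 360° = 29.15°.
Equatorial spacing = 29.15 × 111.2 km/° = 3242 km.
At 27° latitude, spacing = 3242 × cos(27°) = 2888 km.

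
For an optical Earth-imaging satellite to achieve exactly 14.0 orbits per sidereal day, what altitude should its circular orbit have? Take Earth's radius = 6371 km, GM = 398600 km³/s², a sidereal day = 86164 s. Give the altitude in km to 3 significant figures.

888 km

Required period T = 86164 / 14.0 = 6154.6 s.
From T = 2π√(a³/μ): a = (μ T²/4π²)^(1/3) = (398600 × 6154.6² / 4π²)^(1/3) = 7259 km.
Altitude h = a − R = 7259 − 6371 = 888 km.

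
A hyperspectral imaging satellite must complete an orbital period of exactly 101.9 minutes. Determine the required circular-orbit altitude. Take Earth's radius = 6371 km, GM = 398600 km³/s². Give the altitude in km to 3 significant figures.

856 km

T = 101.9 min = 6114.0 s.
From T = 2π√(a³/μ): a = (μ T²/4π²)^(1/3) = (398600 × 6114.0² / 4π²)^(1/3) = 7227 km.
Altitude h = a − R = 7227 − 6371 = 856 km.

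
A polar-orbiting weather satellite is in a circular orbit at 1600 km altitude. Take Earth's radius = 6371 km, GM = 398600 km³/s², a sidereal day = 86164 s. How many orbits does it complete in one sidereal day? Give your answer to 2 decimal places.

12.17

Semi-major axis a = 6371 + 1600 = 7971 km. Period T = 2π√(a³/μ) = 2π√(7971³/398600) = 7082.4 s = 118.04 min.
Orbits per sidereal day = 86164 / 7082.4 = 12.166.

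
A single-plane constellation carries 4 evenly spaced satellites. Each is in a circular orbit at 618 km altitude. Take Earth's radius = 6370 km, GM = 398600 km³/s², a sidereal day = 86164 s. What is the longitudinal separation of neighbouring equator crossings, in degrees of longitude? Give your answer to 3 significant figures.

Semi-major axis a = 6370 + 618 = 6988 km. Period T = 2π√(a³/μ) = 2π√(6988³/398600) = 5813.5 s = 96.89 min.
Single-satellite node shift = (5813.5/86164) × 360° = 24.29°.
With 4 satellites evenly phased, successive equator crossings are 24.29/4 = 6.072° apart.

6.07°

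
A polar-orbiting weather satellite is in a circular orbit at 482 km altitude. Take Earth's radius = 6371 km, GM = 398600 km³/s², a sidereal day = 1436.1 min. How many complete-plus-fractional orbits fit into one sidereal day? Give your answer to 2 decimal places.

15.26

Semi-major axis a = 6371 + 482 = 6853 km. Period T = 2π√(a³/μ) = 2π√(6853³/398600) = 5645.9 s = 94.10 min.
Orbits per sidereal day = 86166 / 5645.9 = 15.262.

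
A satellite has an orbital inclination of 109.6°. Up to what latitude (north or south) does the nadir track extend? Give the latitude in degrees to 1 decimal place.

Retrograde orbit: the ground track reaches ±(180° − i) = ±(180 − 109.6) = ±70.4°.

70.4°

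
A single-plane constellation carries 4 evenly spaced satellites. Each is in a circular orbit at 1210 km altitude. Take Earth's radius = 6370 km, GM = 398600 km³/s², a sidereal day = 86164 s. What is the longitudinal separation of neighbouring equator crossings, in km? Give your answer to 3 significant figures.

Semi-major axis a = 6370 + 1210 = 7580 km. Period T = 2π√(a³/μ) = 2π√(7580³/398600) = 6567.7 s = 109.46 min.
Single-satellite node shift = (6567.7/86164) × 360° = 27.44°.
With 4 satellites evenly phased, successive equator crossings are 27.44/4 = 6.860° apart.
That is 6.860 × 111.2 = 763 km at the equator.

763 km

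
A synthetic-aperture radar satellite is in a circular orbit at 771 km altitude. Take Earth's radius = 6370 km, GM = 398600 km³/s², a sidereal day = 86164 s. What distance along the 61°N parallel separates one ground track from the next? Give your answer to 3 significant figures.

1350 km

Semi-major axis a = 6370 + 771 = 7141 km. Period T = 2π√(a³/μ) = 2π√(7141³/398600) = 6005.5 s = 100.09 min.
Node shift per orbit = (6005.5/86164) × 360° = 25.09°.
Equatorial spacing = 25.09 × 111.2 km/° = 2790 km.
At 61° latitude, spacing = 2790 × cos(61°) = 1352 km.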